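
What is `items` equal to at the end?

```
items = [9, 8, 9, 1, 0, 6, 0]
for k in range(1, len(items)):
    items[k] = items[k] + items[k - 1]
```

k=1: items[1] = 8+9 = 17 → [9, 17, 9, 1, 0, 6, 0]
k=2: items[2] = 9+17 = 26 → [9, 17, 26, 1, 0, 6, 0]
k=3: items[3] = 1+26 = 27 → [9, 17, 26, 27, 0, 6, 0]
k=4: items[4] = 0+27 = 27 → [9, 17, 26, 27, 27, 6, 0]
k=5: items[5] = 6+27 = 33 → [9, 17, 26, 27, 27, 33, 0]
k=6: items[6] = 0+33 = 33 → [9, 17, 26, 27, 27, 33, 33]

[9, 17, 26, 27, 27, 33, 33]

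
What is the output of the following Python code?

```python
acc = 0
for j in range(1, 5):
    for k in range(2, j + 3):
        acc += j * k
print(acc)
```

145

j=1,k=2: acc = 0+2 = 2
j=1,k=3: acc = 2+3 = 5
j=2,k=2: acc = 5+4 = 9
j=2,k=3: acc = 9+6 = 15
j=2,k=4: acc = 15+8 = 23
j=3,k=2: acc = 23+6 = 29
j=3,k=3: acc = 29+9 = 38
j=3,k=4: acc = 38+12 = 50
j=3,k=5: acc = 50+15 = 65
j=4,k=2: acc = 65+8 = 73
j=4,k=3: acc = 73+12 = 85
j=4,k=4: acc = 85+16 = 101
j=4,k=5: acc = 101+20 = 121
j=4,k=6: acc = 121+24 = 145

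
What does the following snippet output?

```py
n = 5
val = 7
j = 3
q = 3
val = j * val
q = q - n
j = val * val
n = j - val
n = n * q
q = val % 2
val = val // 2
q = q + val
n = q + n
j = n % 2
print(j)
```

val = 3*7 = 21
q = 3-5 = -2
j = 21*21 = 441
n = 441-21 = 420
n = 420*(-2) = -840
q = 21%2 = 1
val = 21//2 = 10
q = 1+10 = 11
n = 11+(-840) = -829
j = (-829)%2 = 1

1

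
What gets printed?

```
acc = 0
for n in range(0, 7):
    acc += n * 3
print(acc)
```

n=0: acc = 0+0*3 = 0
n=1: acc = 0+1*3 = 3
n=2: acc = 3+2*3 = 9
n=3: acc = 9+3*3 = 18
n=4: acc = 18+4*3 = 30
n=5: acc = 30+5*3 = 45
n=6: acc = 45+6*3 = 63

63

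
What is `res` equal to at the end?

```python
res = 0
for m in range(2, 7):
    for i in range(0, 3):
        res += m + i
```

75

m=2,i=0: res = 0+2 = 2
m=2,i=1: res = 2+3 = 5
m=2,i=2: res = 5+4 = 9
m=3,i=0: res = 9+3 = 12
m=3,i=1: res = 12+4 = 16
m=3,i=2: res = 16+5 = 21
m=4,i=0: res = 21+4 = 25
m=4,i=1: res = 25+5 = 30
m=4,i=2: res = 30+6 = 36
m=5,i=0: res = 36+5 = 41
m=5,i=1: res = 41+6 = 47
m=5,i=2: res = 47+7 = 54
m=6,i=0: res = 54+6 = 60
m=6,i=1: res = 60+7 = 67
m=6,i=2: res = 67+8 = 75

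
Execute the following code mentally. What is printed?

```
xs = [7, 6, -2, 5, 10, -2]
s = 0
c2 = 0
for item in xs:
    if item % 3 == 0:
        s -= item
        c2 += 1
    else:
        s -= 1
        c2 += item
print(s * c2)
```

-209

item=7: not %3==0, s = 0-1 = -1; c2=7
item=6: %3==0, s = (-1)-6 = -7; c2=8
item=-2: not %3==0, s = (-7)-1 = -8; c2=6
item=5: not %3==0, s = (-8)-1 = -9; c2=11
item=10: not %3==0, s = (-9)-1 = -10; c2=21
item=-2: not %3==0, s = (-10)-1 = -11; c2=19
s*c2 = (-11)*19 = -209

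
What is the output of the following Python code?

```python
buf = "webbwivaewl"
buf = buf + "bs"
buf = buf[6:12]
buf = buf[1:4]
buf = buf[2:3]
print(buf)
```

+ 'bs' → 'webbwivaewlbs'
slice [6:12] → 'vaewlb'
slice [1:4] → 'aew'
slice [2:3] → 'w'

w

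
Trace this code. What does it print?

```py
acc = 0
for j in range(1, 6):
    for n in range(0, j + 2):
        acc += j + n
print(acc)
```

j=1,n=0: acc = 0+1 = 1
j=1,n=1: acc = 1+2 = 3
j=1,n=2: acc = 3+3 = 6
j=2,n=0: acc = 6+2 = 8
j=2,n=1: acc = 8+3 = 11
j=2,n=2: acc = 11+4 = 15
j=2,n=3: acc = 15+5 = 20
j=3,n=0: acc = 20+3 = 23
j=3,n=1: acc = 23+4 = 27
j=3,n=2: acc = 27+5 = 32
j=3,n=3: acc = 32+6 = 38
j=3,n=4: acc = 38+7 = 45
j=4,n=0: acc = 45+4 = 49
j=4,n=1: acc = 49+5 = 54
j=4,n=2: acc = 54+6 = 60
j=4,n=3: acc = 60+7 = 67
j=4,n=4: acc = 67+8 = 75
j=4,n=5: acc = 75+9 = 84
j=5,n=0: acc = 84+5 = 89
j=5,n=1: acc = 89+6 = 95
j=5,n=2: acc = 95+7 = 102
j=5,n=3: acc = 102+8 = 110
j=5,n=4: acc = 110+9 = 119
j=5,n=5: acc = 119+10 = 129
j=5,n=6: acc = 129+11 = 140

140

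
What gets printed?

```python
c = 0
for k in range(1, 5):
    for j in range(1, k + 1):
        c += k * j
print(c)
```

65

k=1,j=1: c = 0+1 = 1
k=2,j=1: c = 1+2 = 3
k=2,j=2: c = 3+4 = 7
k=3,j=1: c = 7+3 = 10
k=3,j=2: c = 10+6 = 16
k=3,j=3: c = 16+9 = 25
k=4,j=1: c = 25+4 = 29
k=4,j=2: c = 29+8 = 37
k=4,j=3: c = 37+12 = 49
k=4,j=4: c = 49+16 = 65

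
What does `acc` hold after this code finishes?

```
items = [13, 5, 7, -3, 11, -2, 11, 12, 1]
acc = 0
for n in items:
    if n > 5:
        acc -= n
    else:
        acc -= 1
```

-58

n=13: >5, acc = 0-13 = -13
n=5: not >5, acc = (-13)-1 = -14
n=7: >5, acc = (-14)-7 = -21
n=-3: not >5, acc = (-21)-1 = -22
n=11: >5, acc = (-22)-11 = -33
n=-2: not >5, acc = (-33)-1 = -34
n=11: >5, acc = (-34)-11 = -45
n=12: >5, acc = (-45)-12 = -57
n=1: not >5, acc = (-57)-1 = -58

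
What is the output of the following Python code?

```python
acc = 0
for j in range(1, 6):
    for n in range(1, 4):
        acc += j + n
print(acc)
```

75

j=1,n=1: acc = 0+2 = 2
j=1,n=2: acc = 2+3 = 5
j=1,n=3: acc = 5+4 = 9
j=2,n=1: acc = 9+3 = 12
j=2,n=2: acc = 12+4 = 16
j=2,n=3: acc = 16+5 = 21
j=3,n=1: acc = 21+4 = 25
j=3,n=2: acc = 25+5 = 30
j=3,n=3: acc = 30+6 = 36
j=4,n=1: acc = 36+5 = 41
j=4,n=2: acc = 41+6 = 47
j=4,n=3: acc = 47+7 = 54
j=5,n=1: acc = 54+6 = 60
j=5,n=2: acc = 60+7 = 67
j=5,n=3: acc = 67+8 = 75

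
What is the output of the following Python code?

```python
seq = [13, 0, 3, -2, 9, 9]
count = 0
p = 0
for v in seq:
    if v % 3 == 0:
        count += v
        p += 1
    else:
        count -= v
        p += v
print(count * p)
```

v=13: not %3==0, count = 0-13 = -13; p=13
v=0: %3==0, count = (-13)+0 = -13; p=14
v=3: %3==0, count = (-13)+3 = -10; p=15
v=-2: not %3==0, count = (-10)-(-2) = -8; p=13
v=9: %3==0, count = (-8)+9 = 1; p=14
v=9: %3==0, count = 1+9 = 10; p=15
count*p = 10*15 = 150

150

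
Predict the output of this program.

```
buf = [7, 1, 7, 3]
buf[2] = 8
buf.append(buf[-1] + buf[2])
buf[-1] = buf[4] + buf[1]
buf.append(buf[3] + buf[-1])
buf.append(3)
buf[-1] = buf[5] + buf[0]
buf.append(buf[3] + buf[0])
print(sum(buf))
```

78

buf[2] = 8 → [7, 1, 8, 3]
append buf[-1]+buf[2] = 3+8 = 11 → [7, 1, 8, 3, 11]
buf[-1] = buf[4]+buf[1] = 11+1 = 12 → [7, 1, 8, 3, 12]
append buf[3]+buf[-1] = 3+12 = 15 → [7, 1, 8, 3, 12, 15]
append 3 → [7, 1, 8, 3, 12, 15, 3]
buf[-1] = buf[5]+buf[0] = 15+7 = 22 → [7, 1, 8, 3, 12, 15, 22]
append buf[3]+buf[0] = 3+7 = 10 → [7, 1, 8, 3, 12, 15, 22, 10]
sum = 78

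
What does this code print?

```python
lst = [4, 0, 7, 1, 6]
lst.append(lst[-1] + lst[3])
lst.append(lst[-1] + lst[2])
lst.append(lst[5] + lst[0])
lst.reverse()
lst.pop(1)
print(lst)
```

[11, 7, 6, 1, 7, 0, 4]

append lst[-1]+lst[3] = 6+1 = 7 → [4, 0, 7, 1, 6, 7]
append lst[-1]+lst[2] = 7+7 = 14 → [4, 0, 7, 1, 6, 7, 14]
append lst[5]+lst[0] = 7+4 = 11 → [4, 0, 7, 1, 6, 7, 14, 11]
reverse → [11, 14, 7, 6, 1, 7, 0, 4]
pop(1) removes 14 → [11, 7, 6, 1, 7, 0, 4]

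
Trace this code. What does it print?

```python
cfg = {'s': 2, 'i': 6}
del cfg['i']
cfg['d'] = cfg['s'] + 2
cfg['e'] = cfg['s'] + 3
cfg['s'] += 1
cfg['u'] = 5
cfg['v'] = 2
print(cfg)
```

{'s': 3, 'd': 4, 'e': 5, 'u': 5, 'v': 2}

del 'i' → {'s': 2}
cfg['d'] = cfg['s']+2 = 4 → {'s': 2, 'd': 4}
cfg['e'] = cfg['s']+3 = 5 → {'s': 2, 'd': 4, 'e': 5}
cfg['s'] = 2+1 = 3 → {'s': 3, 'd': 4, 'e': 5}
cfg['u'] = 5 → {'s': 3, 'd': 4, 'e': 5, 'u': 5}
cfg['v'] = 2 → {'s': 3, 'd': 4, 'e': 5, 'u': 5, 'v': 2}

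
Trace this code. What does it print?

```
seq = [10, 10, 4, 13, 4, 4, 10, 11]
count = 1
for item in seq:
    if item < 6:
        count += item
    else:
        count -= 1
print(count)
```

item=10: not <6, count = 1-1 = 0
item=10: not <6, count = 0-1 = -1
item=4: <6, count = (-1)+4 = 3
item=13: not <6, count = 3-1 = 2
item=4: <6, count = 2+4 = 6
item=4: <6, count = 6+4 = 10
item=10: not <6, count = 10-1 = 9
item=11: not <6, count = 9-1 = 8

8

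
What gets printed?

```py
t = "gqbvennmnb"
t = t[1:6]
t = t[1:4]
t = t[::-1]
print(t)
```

slice [1:6] → 'qbven'
slice [1:4] → 'bve'
reverse → 'evb'

evb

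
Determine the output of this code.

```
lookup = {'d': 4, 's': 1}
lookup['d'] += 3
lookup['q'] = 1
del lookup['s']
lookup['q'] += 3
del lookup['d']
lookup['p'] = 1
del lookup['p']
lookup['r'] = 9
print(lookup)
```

{'q': 4, 'r': 9}

lookup['d'] = 4+3 = 7 → {'d': 7, 's': 1}
lookup['q'] = 1 → {'d': 7, 's': 1, 'q': 1}
del 's' → {'d': 7, 'q': 1}
lookup['q'] = 1+3 = 4 → {'d': 7, 'q': 4}
del 'd' → {'q': 4}
lookup['p'] = 1 → {'q': 4, 'p': 1}
del 'p' → {'q': 4}
lookup['r'] = 9 → {'q': 4, 'r': 9}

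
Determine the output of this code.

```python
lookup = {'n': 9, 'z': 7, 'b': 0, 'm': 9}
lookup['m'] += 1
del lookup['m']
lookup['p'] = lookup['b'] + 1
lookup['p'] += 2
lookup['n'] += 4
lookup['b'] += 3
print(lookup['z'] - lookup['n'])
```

lookup['m'] = 9+1 = 10 → {'n': 9, 'z': 7, 'b': 0, 'm': 10}
del 'm' → {'n': 9, 'z': 7, 'b': 0}
lookup['p'] = lookup['b']+1 = 1 → {'n': 9, 'z': 7, 'b': 0, 'p': 1}
lookup['p'] = 1+2 = 3 → {'n': 9, 'z': 7, 'b': 0, 'p': 3}
lookup['n'] = 9+4 = 13 → {'n': 13, 'z': 7, 'b': 0, 'p': 3}
lookup['b'] = 0+3 = 3 → {'n': 13, 'z': 7, 'b': 3, 'p': 3}
lookup['z']-lookup['n'] = 7-13 = -6

-6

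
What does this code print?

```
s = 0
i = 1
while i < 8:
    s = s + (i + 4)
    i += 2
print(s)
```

32

i=1: s = 0+5 = 5
i=3: s = 5+7 = 12
i=5: s = 12+9 = 21
i=7: s = 21+11 = 32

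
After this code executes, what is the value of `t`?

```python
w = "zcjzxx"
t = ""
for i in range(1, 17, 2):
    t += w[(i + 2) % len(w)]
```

i=1: add w[3]='z' → 'z'
i=3: add w[5]='x' → 'zx'
i=5: add w[1]='c' → 'zxc'
i=7: add w[3]='z' → 'zxcz'
i=9: add w[5]='x' → 'zxczx'
i=11: add w[1]='c' → 'zxczxc'
i=13: add w[3]='z' → 'zxczxcz'
i=15: add w[5]='x' → 'zxczxczx'

'zxczxczx'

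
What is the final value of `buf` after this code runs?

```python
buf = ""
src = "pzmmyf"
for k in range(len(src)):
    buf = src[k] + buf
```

'fymmzp'

k=0: prepend 'p' → 'p'
k=1: prepend 'z' → 'zp'
k=2: prepend 'm' → 'mzp'
k=3: prepend 'm' → 'mmzp'
k=4: prepend 'y' → 'ymmzp'
k=5: prepend 'f' → 'fymmzp'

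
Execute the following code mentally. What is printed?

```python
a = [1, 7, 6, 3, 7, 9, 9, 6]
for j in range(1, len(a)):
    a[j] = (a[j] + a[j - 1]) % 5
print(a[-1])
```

3

j=1: a[1] = (7+1)%5 = 3 → [1, 3, 6, 3, 7, 9, 9, 6]
j=2: a[2] = (6+3)%5 = 4 → [1, 3, 4, 3, 7, 9, 9, 6]
j=3: a[3] = (3+4)%5 = 2 → [1, 3, 4, 2, 7, 9, 9, 6]
j=4: a[4] = (7+2)%5 = 4 → [1, 3, 4, 2, 4, 9, 9, 6]
j=5: a[5] = (9+4)%5 = 3 → [1, 3, 4, 2, 4, 3, 9, 6]
j=6: a[6] = (9+3)%5 = 2 → [1, 3, 4, 2, 4, 3, 2, 6]
j=7: a[7] = (6+2)%5 = 3 → [1, 3, 4, 2, 4, 3, 2, 3]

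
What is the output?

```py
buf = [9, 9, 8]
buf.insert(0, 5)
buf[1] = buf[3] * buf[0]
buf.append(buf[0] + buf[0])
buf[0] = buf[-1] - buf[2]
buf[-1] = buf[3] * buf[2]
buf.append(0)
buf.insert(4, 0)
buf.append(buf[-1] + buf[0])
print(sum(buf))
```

131

insert 5 at 0 → [5, 9, 9, 8]
buf[1] = buf[3]*buf[0] = 8*5 = 40 → [5, 40, 9, 8]
append buf[0]+buf[0] = 5+5 = 10 → [5, 40, 9, 8, 10]
buf[0] = buf[-1]-buf[2] = 10-9 = 1 → [1, 40, 9, 8, 10]
buf[-1] = buf[3]*buf[2] = 8*9 = 72 → [1, 40, 9, 8, 72]
append 0 → [1, 40, 9, 8, 72, 0]
insert 0 at 4 → [1, 40, 9, 8, 0, 72, 0]
append buf[-1]+buf[0] = 0+1 = 1 → [1, 40, 9, 8, 0, 72, 0, 1]
sum = 131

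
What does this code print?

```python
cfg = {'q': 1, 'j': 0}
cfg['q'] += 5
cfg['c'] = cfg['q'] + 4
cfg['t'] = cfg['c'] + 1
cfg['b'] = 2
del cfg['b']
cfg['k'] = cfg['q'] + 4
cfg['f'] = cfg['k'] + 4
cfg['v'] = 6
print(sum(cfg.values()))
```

cfg['q'] = 1+5 = 6 → {'q': 6, 'j': 0}
cfg['c'] = cfg['q']+4 = 10 → {'q': 6, 'j': 0, 'c': 10}
cfg['t'] = cfg['c']+1 = 11 → {'q': 6, 'j': 0, 'c': 10, 't': 11}
cfg['b'] = 2 → {'q': 6, 'j': 0, 'c': 10, 't': 11, 'b': 2}
del 'b' → {'q': 6, 'j': 0, 'c': 10, 't': 11}
cfg['k'] = cfg['q']+4 = 10 → {'q': 6, 'j': 0, 'c': 10, 't': 11, 'k': 10}
cfg['f'] = cfg['k']+4 = 14 → {'q': 6, 'j': 0, 'c': 10, 't': 11, 'k': 10, 'f': 14}
cfg['v'] = 6 → {'q': 6, 'j': 0, 'c': 10, 't': 11, 'k': 10, 'f': 14, 'v': 6}
sum of values = 57

57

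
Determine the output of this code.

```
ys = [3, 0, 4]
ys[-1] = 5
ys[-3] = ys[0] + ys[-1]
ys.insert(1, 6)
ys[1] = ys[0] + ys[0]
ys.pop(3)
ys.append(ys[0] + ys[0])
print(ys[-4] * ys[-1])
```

128

ys[-1] = 5 → [3, 0, 5]
ys[-3] = ys[0]+ys[-1] = 3+5 = 8 → [8, 0, 5]
insert 6 at 1 → [8, 6, 0, 5]
ys[1] = ys[0]+ys[0] = 8+8 = 16 → [8, 16, 0, 5]
pop(3) removes 5 → [8, 16, 0]
append ys[0]+ys[0] = 8+8 = 16 → [8, 16, 0, 16]
ys[-4]*ys[-1] = 8*16 = 128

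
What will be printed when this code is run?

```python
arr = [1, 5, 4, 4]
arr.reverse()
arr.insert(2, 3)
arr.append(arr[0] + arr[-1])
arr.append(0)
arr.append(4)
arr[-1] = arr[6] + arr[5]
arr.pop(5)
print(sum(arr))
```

22

reverse → [4, 4, 5, 1]
insert 3 at 2 → [4, 4, 3, 5, 1]
append arr[0]+arr[-1] = 4+1 = 5 → [4, 4, 3, 5, 1, 5]
append 0 → [4, 4, 3, 5, 1, 5, 0]
append 4 → [4, 4, 3, 5, 1, 5, 0, 4]
arr[-1] = arr[6]+arr[5] = 0+5 = 5 → [4, 4, 3, 5, 1, 5, 0, 5]
pop(5) removes 5 → [4, 4, 3, 5, 1, 0, 5]
sum = 22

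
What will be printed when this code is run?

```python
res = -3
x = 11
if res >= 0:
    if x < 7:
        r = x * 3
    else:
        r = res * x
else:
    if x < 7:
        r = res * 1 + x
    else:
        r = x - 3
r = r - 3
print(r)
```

res=-3, x=11
res >= 0 is False; x < 7 is False
→ r = x - 3 = 8
r = 8-3 = 5

5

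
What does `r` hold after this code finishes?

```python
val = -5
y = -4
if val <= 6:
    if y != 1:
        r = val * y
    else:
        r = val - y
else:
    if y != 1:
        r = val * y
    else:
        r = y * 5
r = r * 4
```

val=-5, y=-4
val <= 6 is True; y != 1 is True
→ r = val * y = 20
r = 20*4 = 80

80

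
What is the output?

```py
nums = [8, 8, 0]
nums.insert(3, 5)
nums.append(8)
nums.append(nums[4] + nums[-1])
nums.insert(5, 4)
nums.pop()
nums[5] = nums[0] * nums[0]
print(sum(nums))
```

93

insert 5 at 3 → [8, 8, 0, 5]
append 8 → [8, 8, 0, 5, 8]
append nums[4]+nums[-1] = 8+8 = 16 → [8, 8, 0, 5, 8, 16]
insert 4 at 5 → [8, 8, 0, 5, 8, 4, 16]
pop() removes 16 → [8, 8, 0, 5, 8, 4]
nums[5] = nums[0]*nums[0] = 8*8 = 64 → [8, 8, 0, 5, 8, 64]
sum = 93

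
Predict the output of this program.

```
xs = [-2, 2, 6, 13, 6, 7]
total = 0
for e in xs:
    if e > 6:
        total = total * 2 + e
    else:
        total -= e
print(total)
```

e=-2: not >6, total = 0-(-2) = 2
e=2: not >6, total = 2-2 = 0
e=6: not >6, total = 0-6 = -6
e=13: >6, total = (-6)*2+13 = 1
e=6: not >6, total = 1-6 = -5
e=7: >6, total = (-5)*2+7 = -3

-3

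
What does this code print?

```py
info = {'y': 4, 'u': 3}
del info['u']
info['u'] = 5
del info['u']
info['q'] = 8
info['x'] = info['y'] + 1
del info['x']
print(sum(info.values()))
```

12

del 'u' → {'y': 4}
info['u'] = 5 → {'y': 4, 'u': 5}
del 'u' → {'y': 4}
info['q'] = 8 → {'y': 4, 'q': 8}
info['x'] = info['y']+1 = 5 → {'y': 4, 'q': 8, 'x': 5}
del 'x' → {'y': 4, 'q': 8}
sum of values = 12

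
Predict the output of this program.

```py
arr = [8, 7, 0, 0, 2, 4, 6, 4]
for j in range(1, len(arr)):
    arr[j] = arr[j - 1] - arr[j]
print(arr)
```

[8, 1, 1, 1, -1, -5, -11, -15]

j=1: arr[1] = 8-7 = 1 → [8, 1, 0, 0, 2, 4, 6, 4]
j=2: arr[2] = 1-0 = 1 → [8, 1, 1, 0, 2, 4, 6, 4]
j=3: arr[3] = 1-0 = 1 → [8, 1, 1, 1, 2, 4, 6, 4]
j=4: arr[4] = 1-2 = -1 → [8, 1, 1, 1, -1, 4, 6, 4]
j=5: arr[5] = (-1)-4 = -5 → [8, 1, 1, 1, -1, -5, 6, 4]
j=6: arr[6] = (-5)-6 = -11 → [8, 1, 1, 1, -1, -5, -11, 4]
j=7: arr[7] = (-11)-4 = -15 → [8, 1, 1, 1, -1, -5, -11, -15]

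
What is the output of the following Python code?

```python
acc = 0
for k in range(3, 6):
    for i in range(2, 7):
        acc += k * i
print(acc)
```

240

k=3,i=2: acc = 0+6 = 6
k=3,i=3: acc = 6+9 = 15
k=3,i=4: acc = 15+12 = 27
k=3,i=5: acc = 27+15 = 42
k=3,i=6: acc = 42+18 = 60
k=4,i=2: acc = 60+8 = 68
k=4,i=3: acc = 68+12 = 80
k=4,i=4: acc = 80+16 = 96
k=4,i=5: acc = 96+20 = 116
k=4,i=6: acc = 116+24 = 140
k=5,i=2: acc = 140+10 = 150
k=5,i=3: acc = 150+15 = 165
k=5,i=4: acc = 165+20 = 185
k=5,i=5: acc = 185+25 = 210
k=5,i=6: acc = 210+30 = 240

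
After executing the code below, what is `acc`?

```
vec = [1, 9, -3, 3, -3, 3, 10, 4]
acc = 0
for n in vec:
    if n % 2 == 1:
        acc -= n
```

-10

n=1: odd, acc = 0-1 = -1
n=9: odd, acc = (-1)-9 = -10
n=-3: odd, acc = (-10)-(-3) = -7
n=3: odd, acc = (-7)-3 = -10
n=-3: odd, acc = (-10)-(-3) = -7
n=3: odd, acc = (-7)-3 = -10
n=10: not odd
n=4: not odd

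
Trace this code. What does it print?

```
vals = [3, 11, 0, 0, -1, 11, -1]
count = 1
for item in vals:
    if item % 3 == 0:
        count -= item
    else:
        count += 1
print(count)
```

2

item=3: %3==0, count = 1-3 = -2
item=11: not %3==0, count = (-2)+1 = -1
item=0: %3==0, count = (-1)-0 = -1
item=0: %3==0, count = (-1)-0 = -1
item=-1: not %3==0, count = (-1)+1 = 0
item=11: not %3==0, count = 0+1 = 1
item=-1: not %3==0, count = 1+1 = 2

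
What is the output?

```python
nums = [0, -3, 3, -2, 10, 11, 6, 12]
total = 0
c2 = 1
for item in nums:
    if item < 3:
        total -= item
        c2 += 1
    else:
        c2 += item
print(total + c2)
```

item=0: <3, total = 0-0 = 0; c2=2
item=-3: <3, total = 0-(-3) = 3; c2=3
item=3: not <3; c2=6
item=-2: <3, total = 3-(-2) = 5; c2=7
item=10: not <3; c2=17
item=11: not <3; c2=28
item=6: not <3; c2=34
item=12: not <3; c2=46
total+c2 = 5+46 = 51

51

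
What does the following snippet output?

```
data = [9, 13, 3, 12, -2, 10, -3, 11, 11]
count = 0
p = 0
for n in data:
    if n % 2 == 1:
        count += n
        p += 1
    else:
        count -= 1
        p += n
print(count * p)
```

n=9: odd, count = 0+9 = 9; p=1
n=13: odd, count = 9+13 = 22; p=2
n=3: odd, count = 22+3 = 25; p=3
n=12: not odd, count = 25-1 = 24; p=15
n=-2: not odd, count = 24-1 = 23; p=13
n=10: not odd, count = 23-1 = 22; p=23
n=-3: odd, count = 22+(-3) = 19; p=24
n=11: odd, count = 19+11 = 30; p=25
n=11: odd, count = 30+11 = 41; p=26
count*p = 41*26 = 1066

1066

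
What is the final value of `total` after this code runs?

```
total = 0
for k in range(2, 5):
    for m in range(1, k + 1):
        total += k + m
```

48

k=2,m=1: total = 0+3 = 3
k=2,m=2: total = 3+4 = 7
k=3,m=1: total = 7+4 = 11
k=3,m=2: total = 11+5 = 16
k=3,m=3: total = 16+6 = 22
k=4,m=1: total = 22+5 = 27
k=4,m=2: total = 27+6 = 33
k=4,m=3: total = 33+7 = 40
k=4,m=4: total = 40+8 = 48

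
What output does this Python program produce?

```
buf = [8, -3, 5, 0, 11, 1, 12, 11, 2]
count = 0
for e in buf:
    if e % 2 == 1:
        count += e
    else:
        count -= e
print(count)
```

3

e=8: not odd, count = 0-8 = -8
e=-3: odd, count = (-8)+(-3) = -11
e=5: odd, count = (-11)+5 = -6
e=0: not odd, count = (-6)-0 = -6
e=11: odd, count = (-6)+11 = 5
e=1: odd, count = 5+1 = 6
e=12: not odd, count = 6-12 = -6
e=11: odd, count = (-6)+11 = 5
e=2: not odd, count = 5-2 = 3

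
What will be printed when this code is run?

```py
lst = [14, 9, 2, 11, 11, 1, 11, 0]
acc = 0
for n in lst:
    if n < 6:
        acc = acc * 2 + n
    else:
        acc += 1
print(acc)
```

n=14: not <6, acc = 0+1 = 1
n=9: not <6, acc = 1+1 = 2
n=2: <6, acc = 2*2+2 = 6
n=11: not <6, acc = 6+1 = 7
n=11: not <6, acc = 7+1 = 8
n=1: <6, acc = 8*2+1 = 17
n=11: not <6, acc = 17+1 = 18
n=0: <6, acc = 18*2+0 = 36

36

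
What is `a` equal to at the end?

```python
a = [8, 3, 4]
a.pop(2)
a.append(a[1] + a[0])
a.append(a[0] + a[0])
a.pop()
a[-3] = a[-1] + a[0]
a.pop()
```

pop(2) removes 4 → [8, 3]
append a[1]+a[0] = 3+8 = 11 → [8, 3, 11]
append a[0]+a[0] = 8+8 = 16 → [8, 3, 11, 16]
pop() removes 16 → [8, 3, 11]
a[-3] = a[-1]+a[0] = 11+8 = 19 → [19, 3, 11]
pop() removes 11 → [19, 3]

[19, 3]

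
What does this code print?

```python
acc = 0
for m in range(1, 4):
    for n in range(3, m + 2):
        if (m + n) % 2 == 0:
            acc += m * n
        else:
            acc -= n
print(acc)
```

2

m=2,n=3: odd sum, acc = 0-3 = -3
m=3,n=3: even sum, acc = (-3)+9 = 6
m=3,n=4: odd sum, acc = 6-4 = 2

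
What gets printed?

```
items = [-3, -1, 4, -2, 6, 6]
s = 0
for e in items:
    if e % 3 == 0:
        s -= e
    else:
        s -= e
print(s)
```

-10

e=-3: %3==0, s = 0-(-3) = 3
e=-1: not %3==0, s = 3-(-1) = 4
e=4: not %3==0, s = 4-4 = 0
e=-2: not %3==0, s = 0-(-2) = 2
e=6: %3==0, s = 2-6 = -4
e=6: %3==0, s = (-4)-6 = -10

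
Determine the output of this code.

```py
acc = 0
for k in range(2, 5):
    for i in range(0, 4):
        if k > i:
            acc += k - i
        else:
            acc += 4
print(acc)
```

31

k=2,i=0: 2>0, acc = 0+2 = 2
k=2,i=1: 2>1, acc = 2+1 = 3
k=2,i=2: not 2>2, acc = 3+4 = 7
k=2,i=3: not 2>3, acc = 7+4 = 11
k=3,i=0: 3>0, acc = 11+3 = 14
k=3,i=1: 3>1, acc = 14+2 = 16
k=3,i=2: 3>2, acc = 16+1 = 17
k=3,i=3: not 3>3, acc = 17+4 = 21
k=4,i=0: 4>0, acc = 21+4 = 25
k=4,i=1: 4>1, acc = 25+3 = 28
k=4,i=2: 4>2, acc = 28+2 = 30
k=4,i=3: 4>3, acc = 30+1 = 31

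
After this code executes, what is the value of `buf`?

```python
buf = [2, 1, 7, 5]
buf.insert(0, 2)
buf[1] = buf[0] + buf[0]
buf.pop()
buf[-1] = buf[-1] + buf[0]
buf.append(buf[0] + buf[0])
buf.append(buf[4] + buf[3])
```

[2, 4, 1, 9, 4, 13]

insert 2 at 0 → [2, 2, 1, 7, 5]
buf[1] = buf[0]+buf[0] = 2+2 = 4 → [2, 4, 1, 7, 5]
pop() removes 5 → [2, 4, 1, 7]
buf[-1] = buf[-1]+buf[0] = 7+2 = 9 → [2, 4, 1, 9]
append buf[0]+buf[0] = 2+2 = 4 → [2, 4, 1, 9, 4]
append buf[4]+buf[3] = 4+9 = 13 → [2, 4, 1, 9, 4, 13]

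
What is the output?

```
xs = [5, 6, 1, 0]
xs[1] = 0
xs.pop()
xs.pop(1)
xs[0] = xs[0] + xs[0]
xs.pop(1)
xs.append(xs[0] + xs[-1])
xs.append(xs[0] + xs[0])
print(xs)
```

xs[1] = 0 → [5, 0, 1, 0]
pop() removes 0 → [5, 0, 1]
pop(1) removes 0 → [5, 1]
xs[0] = xs[0]+xs[0] = 5+5 = 10 → [10, 1]
pop(1) removes 1 → [10]
append xs[0]+xs[-1] = 10+10 = 20 → [10, 20]
append xs[0]+xs[0] = 10+10 = 20 → [10, 20, 20]

[10, 20, 20]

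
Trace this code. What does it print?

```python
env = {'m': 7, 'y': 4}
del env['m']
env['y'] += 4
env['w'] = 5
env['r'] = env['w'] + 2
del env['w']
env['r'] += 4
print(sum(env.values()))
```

del 'm' → {'y': 4}
env['y'] = 4+4 = 8 → {'y': 8}
env['w'] = 5 → {'y': 8, 'w': 5}
env['r'] = env['w']+2 = 7 → {'y': 8, 'w': 5, 'r': 7}
del 'w' → {'y': 8, 'r': 7}
env['r'] = 7+4 = 11 → {'y': 8, 'r': 11}
sum of values = 19

19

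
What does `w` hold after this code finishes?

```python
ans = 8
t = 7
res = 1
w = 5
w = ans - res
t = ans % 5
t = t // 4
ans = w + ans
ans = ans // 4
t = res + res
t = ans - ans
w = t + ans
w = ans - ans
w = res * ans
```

w = 8-1 = 7
t = 8%5 = 3
t = 3//4 = 0
ans = 7+8 = 15
ans = 15//4 = 3
t = 1+1 = 2
t = 3-3 = 0
w = 0+3 = 3
w = 3-3 = 0
w = 1*3 = 3

3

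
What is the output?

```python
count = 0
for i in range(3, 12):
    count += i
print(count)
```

i=3: count = 0+3 = 3
i=4: count = 3+4 = 7
i=5: count = 7+5 = 12
i=6: count = 12+6 = 18
i=7: count = 18+7 = 25
i=8: count = 25+8 = 33
i=9: count = 33+9 = 42
i=10: count = 42+10 = 52
i=11: count = 52+11 = 63

63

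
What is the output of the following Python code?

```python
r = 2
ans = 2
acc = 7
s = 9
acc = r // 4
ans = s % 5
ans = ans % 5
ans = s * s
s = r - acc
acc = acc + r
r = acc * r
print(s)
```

2

acc = 2//4 = 0
ans = 9%5 = 4
ans = 4%5 = 4
ans = 9*9 = 81
s = 2-0 = 2
acc = 0+2 = 2
r = 2*2 = 4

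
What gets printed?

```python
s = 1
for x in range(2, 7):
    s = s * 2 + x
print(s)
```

x=2: s = 1*2+2 = 4
x=3: s = 4*2+3 = 11
x=4: s = 11*2+4 = 26
x=5: s = 26*2+5 = 57
x=6: s = 57*2+6 = 120

120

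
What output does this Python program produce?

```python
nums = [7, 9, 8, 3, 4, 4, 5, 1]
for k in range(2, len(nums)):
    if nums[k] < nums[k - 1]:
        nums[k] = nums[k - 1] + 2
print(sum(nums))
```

k=2: 8<9, nums[2] = 9+2 = 11 → [7, 9, 11, 3, 4, 4, 5, 1]
k=3: 3<11, nums[3] = 11+2 = 13 → [7, 9, 11, 13, 4, 4, 5, 1]
k=4: 4<13, nums[4] = 13+2 = 15 → [7, 9, 11, 13, 15, 4, 5, 1]
k=5: 4<15, nums[5] = 15+2 = 17 → [7, 9, 11, 13, 15, 17, 5, 1]
k=6: 5<17, nums[6] = 17+2 = 19 → [7, 9, 11, 13, 15, 17, 19, 1]
k=7: 1<19, nums[7] = 19+2 = 21 → [7, 9, 11, 13, 15, 17, 19, 21]
sum = 112

112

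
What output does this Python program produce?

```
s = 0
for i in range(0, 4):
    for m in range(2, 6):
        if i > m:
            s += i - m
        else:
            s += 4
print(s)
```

i=0,m=2: not 0>2, s = 0+4 = 4
i=0,m=3: not 0>3, s = 4+4 = 8
i=0,m=4: not 0>4, s = 8+4 = 12
i=0,m=5: not 0>5, s = 12+4 = 16
i=1,m=2: not 1>2, s = 16+4 = 20
i=1,m=3: not 1>3, s = 20+4 = 24
i=1,m=4: not 1>4, s = 24+4 = 28
i=1,m=5: not 1>5, s = 28+4 = 32
i=2,m=2: not 2>2, s = 32+4 = 36
i=2,m=3: not 2>3, s = 36+4 = 40
i=2,m=4: not 2>4, s = 40+4 = 44
i=2,m=5: not 2>5, s = 44+4 = 48
i=3,m=2: 3>2, s = 48+1 = 49
i=3,m=3: not 3>3, s = 49+4 = 53
i=3,m=4: not 3>4, s = 53+4 = 57
i=3,m=5: not 3>5, s = 57+4 = 61

61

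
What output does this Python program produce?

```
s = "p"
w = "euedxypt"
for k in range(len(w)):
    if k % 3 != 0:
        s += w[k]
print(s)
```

k=0: skip
k=1: add 'u' → 'pu'
k=2: add 'e' → 'pue'
k=3: skip
k=4: add 'x' → 'puex'
k=5: add 'y' → 'puexy'
k=6: skip
k=7: add 't' → 'puexyt'

puexyt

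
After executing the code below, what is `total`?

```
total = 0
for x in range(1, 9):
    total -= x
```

x=1: total = 0-1 = -1
x=2: total = (-1)-2 = -3
x=3: total = (-3)-3 = -6
x=4: total = (-6)-4 = -10
x=5: total = (-10)-5 = -15
x=6: total = (-15)-6 = -21
x=7: total = (-21)-7 = -28
x=8: total = (-28)-8 = -36

-36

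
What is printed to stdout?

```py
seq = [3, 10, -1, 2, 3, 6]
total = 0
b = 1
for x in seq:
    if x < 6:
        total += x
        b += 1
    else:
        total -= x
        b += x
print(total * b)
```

-189

x=3: <6, total = 0+3 = 3; b=2
x=10: not <6, total = 3-10 = -7; b=12
x=-1: <6, total = (-7)+(-1) = -8; b=13
x=2: <6, total = (-8)+2 = -6; b=14
x=3: <6, total = (-6)+3 = -3; b=15
x=6: not <6, total = (-3)-6 = -9; b=21
total*b = (-9)*21 = -189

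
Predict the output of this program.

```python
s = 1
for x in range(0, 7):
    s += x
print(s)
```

22

x=0: s = 1+0 = 1
x=1: s = 1+1 = 2
x=2: s = 2+2 = 4
x=3: s = 4+3 = 7
x=4: s = 7+4 = 11
x=5: s = 11+5 = 16
x=6: s = 16+6 = 22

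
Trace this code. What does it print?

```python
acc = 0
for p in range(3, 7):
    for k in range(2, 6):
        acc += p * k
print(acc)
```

252

p=3,k=2: acc = 0+6 = 6
p=3,k=3: acc = 6+9 = 15
p=3,k=4: acc = 15+12 = 27
p=3,k=5: acc = 27+15 = 42
p=4,k=2: acc = 42+8 = 50
p=4,k=3: acc = 50+12 = 62
p=4,k=4: acc = 62+16 = 78
p=4,k=5: acc = 78+20 = 98
p=5,k=2: acc = 98+10 = 108
p=5,k=3: acc = 108+15 = 123
p=5,k=4: acc = 123+20 = 143
p=5,k=5: acc = 143+25 = 168
p=6,k=2: acc = 168+12 = 180
p=6,k=3: acc = 180+18 = 198
p=6,k=4: acc = 198+24 = 222
p=6,k=5: acc = 222+30 = 252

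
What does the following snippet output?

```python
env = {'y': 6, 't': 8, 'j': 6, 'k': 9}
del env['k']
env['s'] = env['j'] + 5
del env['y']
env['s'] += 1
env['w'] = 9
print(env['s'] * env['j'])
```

72

del 'k' → {'y': 6, 't': 8, 'j': 6}
env['s'] = env['j']+5 = 11 → {'y': 6, 't': 8, 'j': 6, 's': 11}
del 'y' → {'t': 8, 'j': 6, 's': 11}
env['s'] = 11+1 = 12 → {'t': 8, 'j': 6, 's': 12}
env['w'] = 9 → {'t': 8, 'j': 6, 's': 12, 'w': 9}
env['s']*env['j'] = 12*6 = 72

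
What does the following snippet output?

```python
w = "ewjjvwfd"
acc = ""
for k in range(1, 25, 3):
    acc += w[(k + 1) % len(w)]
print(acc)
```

k=1: add w[2]='j' → 'j'
k=4: add w[5]='w' → 'jw'
k=7: add w[0]='e' → 'jwe'
k=10: add w[3]='j' → 'jwej'
k=13: add w[6]='f' → 'jwejf'
k=16: add w[1]='w' → 'jwejfw'
k=19: add w[4]='v' → 'jwejfwv'
k=22: add w[7]='d' → 'jwejfwvd'

jwejfwvd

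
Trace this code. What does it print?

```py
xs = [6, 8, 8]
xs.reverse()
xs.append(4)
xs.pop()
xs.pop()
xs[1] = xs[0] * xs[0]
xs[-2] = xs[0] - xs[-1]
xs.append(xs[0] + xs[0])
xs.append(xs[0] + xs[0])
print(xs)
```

[-56, 64, -112, -112]

reverse → [8, 8, 6]
append 4 → [8, 8, 6, 4]
pop() removes 4 → [8, 8, 6]
pop() removes 6 → [8, 8]
xs[1] = xs[0]*xs[0] = 8*8 = 64 → [8, 64]
xs[-2] = xs[0]-xs[-1] = 8-64 = -56 → [-56, 64]
append xs[0]+xs[0] = (-56)+(-56) = -112 → [-56, 64, -112]
append xs[0]+xs[0] = (-56)+(-56) = -112 → [-56, 64, -112, -112]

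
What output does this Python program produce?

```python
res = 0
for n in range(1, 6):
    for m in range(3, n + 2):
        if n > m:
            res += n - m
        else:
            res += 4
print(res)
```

32

n=2,m=3: not 2>3, res = 0+4 = 4
n=3,m=3: not 3>3, res = 4+4 = 8
n=3,m=4: not 3>4, res = 8+4 = 12
n=4,m=3: 4>3, res = 12+1 = 13
n=4,m=4: not 4>4, res = 13+4 = 17
n=4,m=5: not 4>5, res = 17+4 = 21
n=5,m=3: 5>3, res = 21+2 = 23
n=5,m=4: 5>4, res = 23+1 = 24
n=5,m=5: not 5>5, res = 24+4 = 28
n=5,m=6: not 5>6, res = 28+4 = 32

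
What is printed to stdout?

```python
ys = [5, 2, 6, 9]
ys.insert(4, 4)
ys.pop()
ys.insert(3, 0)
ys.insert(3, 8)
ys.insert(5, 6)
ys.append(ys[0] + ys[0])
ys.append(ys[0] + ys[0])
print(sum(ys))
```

56

insert 4 at 4 → [5, 2, 6, 9, 4]
pop() removes 4 → [5, 2, 6, 9]
insert 0 at 3 → [5, 2, 6, 0, 9]
insert 8 at 3 → [5, 2, 6, 8, 0, 9]
insert 6 at 5 → [5, 2, 6, 8, 0, 6, 9]
append ys[0]+ys[0] = 5+5 = 10 → [5, 2, 6, 8, 0, 6, 9, 10]
append ys[0]+ys[0] = 5+5 = 10 → [5, 2, 6, 8, 0, 6, 9, 10, 10]
sum = 56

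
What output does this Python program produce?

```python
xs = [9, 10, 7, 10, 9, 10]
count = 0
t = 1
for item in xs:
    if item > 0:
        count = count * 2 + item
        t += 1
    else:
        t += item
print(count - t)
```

565

item=9: >0, count = 0*2+9 = 9; t=2
item=10: >0, count = 9*2+10 = 28; t=3
item=7: >0, count = 28*2+7 = 63; t=4
item=10: >0, count = 63*2+10 = 136; t=5
item=9: >0, count = 136*2+9 = 281; t=6
item=10: >0, count = 281*2+10 = 572; t=7
count-t = 572-7 = 565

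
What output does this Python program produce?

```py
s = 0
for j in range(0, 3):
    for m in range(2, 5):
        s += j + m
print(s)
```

j=0,m=2: s = 0+2 = 2
j=0,m=3: s = 2+3 = 5
j=0,m=4: s = 5+4 = 9
j=1,m=2: s = 9+3 = 12
j=1,m=3: s = 12+4 = 16
j=1,m=4: s = 16+5 = 21
j=2,m=2: s = 21+4 = 25
j=2,m=3: s = 25+5 = 30
j=2,m=4: s = 30+6 = 36

36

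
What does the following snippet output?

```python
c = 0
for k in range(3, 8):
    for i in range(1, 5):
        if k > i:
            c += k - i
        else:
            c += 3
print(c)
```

60

k=3,i=1: 3>1, c = 0+2 = 2
k=3,i=2: 3>2, c = 2+1 = 3
k=3,i=3: not 3>3, c = 3+3 = 6
k=3,i=4: not 3>4, c = 6+3 = 9
k=4,i=1: 4>1, c = 9+3 = 12
k=4,i=2: 4>2, c = 12+2 = 14
k=4,i=3: 4>3, c = 14+1 = 15
k=4,i=4: not 4>4, c = 15+3 = 18
k=5,i=1: 5>1, c = 18+4 = 22
k=5,i=2: 5>2, c = 22+3 = 25
k=5,i=3: 5>3, c = 25+2 = 27
k=5,i=4: 5>4, c = 27+1 = 28
k=6,i=1: 6>1, c = 28+5 = 33
k=6,i=2: 6>2, c = 33+4 = 37
k=6,i=3: 6>3, c = 37+3 = 40
k=6,i=4: 6>4, c = 40+2 = 42
k=7,i=1: 7>1, c = 42+6 = 48
k=7,i=2: 7>2, c = 48+5 = 53
k=7,i=3: 7>3, c = 53+4 = 57
k=7,i=4: 7>4, c = 57+3 = 60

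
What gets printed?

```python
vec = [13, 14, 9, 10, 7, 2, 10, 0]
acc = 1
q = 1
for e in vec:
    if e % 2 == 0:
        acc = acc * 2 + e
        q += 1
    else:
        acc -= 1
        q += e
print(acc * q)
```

10780

e=13: not even, acc = 1-1 = 0; q=14
e=14: even, acc = 0*2+14 = 14; q=15
e=9: not even, acc = 14-1 = 13; q=24
e=10: even, acc = 13*2+10 = 36; q=25
e=7: not even, acc = 36-1 = 35; q=32
e=2: even, acc = 35*2+2 = 72; q=33
e=10: even, acc = 72*2+10 = 154; q=34
e=0: even, acc = 154*2+0 = 308; q=35
acc*q = 308*35 = 10780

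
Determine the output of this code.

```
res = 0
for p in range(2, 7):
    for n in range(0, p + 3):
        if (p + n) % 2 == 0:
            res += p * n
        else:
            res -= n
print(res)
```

p=2,n=0: even sum, res = 0+0 = 0
p=2,n=1: odd sum, res = 0-1 = -1
p=2,n=2: even sum, res = (-1)+4 = 3
p=2,n=3: odd sum, res = 3-3 = 0
p=2,n=4: even sum, res = 0+8 = 8
p=3,n=0: odd sum, res = 8-0 = 8
p=3,n=1: even sum, res = 8+3 = 11
p=3,n=2: odd sum, res = 11-2 = 9
p=3,n=3: even sum, res = 9+9 = 18
p=3,n=4: odd sum, res = 18-4 = 14
p=3,n=5: even sum, res = 14+15 = 29
p=4,n=0: even sum, res = 29+0 = 29
p=4,n=1: odd sum, res = 29-1 = 28
p=4,n=2: even sum, res = 28+8 = 36
p=4,n=3: odd sum, res = 36-3 = 33
p=4,n=4: even sum, res = 33+16 = 49
p=4,n=5: odd sum, res = 49-5 = 44
p=4,n=6: even sum, res = 44+24 = 68
p=5,n=0: odd sum, res = 68-0 = 68
p=5,n=1: even sum, res = 68+5 = 73
p=5,n=2: odd sum, res = 73-2 = 71
p=5,n=3: even sum, res = 71+15 = 86
p=5,n=4: odd sum, res = 86-4 = 82
p=5,n=5: even sum, res = 82+25 = 107
p=5,n=6: odd sum, res = 107-6 = 101
p=5,n=7: even sum, res = 101+35 = 136
p=6,n=0: even sum, res = 136+0 = 136
p=6,n=1: odd sum, res = 136-1 = 135
p=6,n=2: even sum, res = 135+12 = 147
p=6,n=3: odd sum, res = 147-3 = 144
p=6,n=4: even sum, res = 144+24 = 168
p=6,n=5: odd sum, res = 168-5 = 163
p=6,n=6: even sum, res = 163+36 = 199
p=6,n=7: odd sum, res = 199-7 = 192
p=6,n=8: even sum, res = 192+48 = 240

240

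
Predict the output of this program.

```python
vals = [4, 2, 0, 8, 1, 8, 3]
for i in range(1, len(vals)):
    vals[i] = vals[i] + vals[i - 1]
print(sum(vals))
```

i=1: vals[1] = 2+4 = 6 → [4, 6, 0, 8, 1, 8, 3]
i=2: vals[2] = 0+6 = 6 → [4, 6, 6, 8, 1, 8, 3]
i=3: vals[3] = 8+6 = 14 → [4, 6, 6, 14, 1, 8, 3]
i=4: vals[4] = 1+14 = 15 → [4, 6, 6, 14, 15, 8, 3]
i=5: vals[5] = 8+15 = 23 → [4, 6, 6, 14, 15, 23, 3]
i=6: vals[6] = 3+23 = 26 → [4, 6, 6, 14, 15, 23, 26]
sum = 94

94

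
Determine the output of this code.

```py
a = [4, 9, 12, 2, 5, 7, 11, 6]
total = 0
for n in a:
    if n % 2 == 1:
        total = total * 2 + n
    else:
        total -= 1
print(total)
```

84

n=4: not odd, total = 0-1 = -1
n=9: odd, total = (-1)*2+9 = 7
n=12: not odd, total = 7-1 = 6
n=2: not odd, total = 6-1 = 5
n=5: odd, total = 5*2+5 = 15
n=7: odd, total = 15*2+7 = 37
n=11: odd, total = 37*2+11 = 85
n=6: not odd, total = 85-1 = 84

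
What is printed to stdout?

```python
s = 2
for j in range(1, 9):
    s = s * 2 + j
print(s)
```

1014

j=1: s = 2*2+1 = 5
j=2: s = 5*2+2 = 12
j=3: s = 12*2+3 = 27
j=4: s = 27*2+4 = 58
j=5: s = 58*2+5 = 121
j=6: s = 121*2+6 = 248
j=7: s = 248*2+7 = 503
j=8: s = 503*2+8 = 1014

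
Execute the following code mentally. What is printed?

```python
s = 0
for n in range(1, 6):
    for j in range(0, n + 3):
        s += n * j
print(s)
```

n=1,j=0: s = 0+0 = 0
n=1,j=1: s = 0+1 = 1
n=1,j=2: s = 1+2 = 3
n=1,j=3: s = 3+3 = 6
n=2,j=0: s = 6+0 = 6
n=2,j=1: s = 6+2 = 8
n=2,j=2: s = 8+4 = 12
n=2,j=3: s = 12+6 = 18
n=2,j=4: s = 18+8 = 26
n=3,j=0: s = 26+0 = 26
n=3,j=1: s = 26+3 = 29
n=3,j=2: s = 29+6 = 35
n=3,j=3: s = 35+9 = 44
n=3,j=4: s = 44+12 = 56
n=3,j=5: s = 56+15 = 71
n=4,j=0: s = 71+0 = 71
n=4,j=1: s = 71+4 = 75
n=4,j=2: s = 75+8 = 83
n=4,j=3: s = 83+12 = 95
n=4,j=4: s = 95+16 = 111
n=4,j=5: s = 111+20 = 131
n=4,j=6: s = 131+24 = 155
n=5,j=0: s = 155+0 = 155
n=5,j=1: s = 155+5 = 160
n=5,j=2: s = 160+10 = 170
n=5,j=3: s = 170+15 = 185
n=5,j=4: s = 185+20 = 205
n=5,j=5: s = 205+25 = 230
n=5,j=6: s = 230+30 = 260
n=5,j=7: s = 260+35 = 295

295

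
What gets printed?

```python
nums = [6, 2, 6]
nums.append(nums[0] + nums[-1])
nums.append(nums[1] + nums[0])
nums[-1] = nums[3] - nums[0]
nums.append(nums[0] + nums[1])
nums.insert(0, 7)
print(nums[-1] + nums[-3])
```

20

append nums[0]+nums[-1] = 6+6 = 12 → [6, 2, 6, 12]
append nums[1]+nums[0] = 2+6 = 8 → [6, 2, 6, 12, 8]
nums[-1] = nums[3]-nums[0] = 12-6 = 6 → [6, 2, 6, 12, 6]
append nums[0]+nums[1] = 6+2 = 8 → [6, 2, 6, 12, 6, 8]
insert 7 at 0 → [7, 6, 2, 6, 12, 6, 8]
nums[-1]+nums[-3] = 8+12 = 20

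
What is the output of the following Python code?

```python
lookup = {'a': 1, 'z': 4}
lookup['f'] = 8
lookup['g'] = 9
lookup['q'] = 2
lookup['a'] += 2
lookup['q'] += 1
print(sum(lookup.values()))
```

lookup['f'] = 8 → {'a': 1, 'z': 4, 'f': 8}
lookup['g'] = 9 → {'a': 1, 'z': 4, 'f': 8, 'g': 9}
lookup['q'] = 2 → {'a': 1, 'z': 4, 'f': 8, 'g': 9, 'q': 2}
lookup['a'] = 1+2 = 3 → {'a': 3, 'z': 4, 'f': 8, 'g': 9, 'q': 2}
lookup['q'] = 2+1 = 3 → {'a': 3, 'z': 4, 'f': 8, 'g': 9, 'q': 3}
sum of values = 27

27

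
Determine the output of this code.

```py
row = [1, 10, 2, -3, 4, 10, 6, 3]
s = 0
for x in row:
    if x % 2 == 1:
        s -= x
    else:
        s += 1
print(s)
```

4

x=1: odd, s = 0-1 = -1
x=10: not odd, s = (-1)+1 = 0
x=2: not odd, s = 0+1 = 1
x=-3: odd, s = 1-(-3) = 4
x=4: not odd, s = 4+1 = 5
x=10: not odd, s = 5+1 = 6
x=6: not odd, s = 6+1 = 7
x=3: odd, s = 7-3 = 4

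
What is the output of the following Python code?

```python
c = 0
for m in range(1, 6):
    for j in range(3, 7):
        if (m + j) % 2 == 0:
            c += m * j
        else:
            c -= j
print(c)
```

86

m=1,j=3: even sum, c = 0+3 = 3
m=1,j=4: odd sum, c = 3-4 = -1
m=1,j=5: even sum, c = (-1)+5 = 4
m=1,j=6: odd sum, c = 4-6 = -2
m=2,j=3: odd sum, c = (-2)-3 = -5
m=2,j=4: even sum, c = (-5)+8 = 3
m=2,j=5: odd sum, c = 3-5 = -2
m=2,j=6: even sum, c = (-2)+12 = 10
m=3,j=3: even sum, c = 10+9 = 19
m=3,j=4: odd sum, c = 19-4 = 15
m=3,j=5: even sum, c = 15+15 = 30
m=3,j=6: odd sum, c = 30-6 = 24
m=4,j=3: odd sum, c = 24-3 = 21
m=4,j=4: even sum, c = 21+16 = 37
m=4,j=5: odd sum, c = 37-5 = 32
m=4,j=6: even sum, c = 32+24 = 56
m=5,j=3: even sum, c = 56+15 = 71
m=5,j=4: odd sum, c = 71-4 = 67
m=5,j=5: even sum, c = 67+25 = 92
m=5,j=6: odd sum, c = 92-6 = 86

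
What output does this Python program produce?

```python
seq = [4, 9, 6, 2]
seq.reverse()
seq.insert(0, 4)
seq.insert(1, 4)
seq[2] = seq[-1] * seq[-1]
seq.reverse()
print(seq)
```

reverse → [2, 6, 9, 4]
insert 4 at 0 → [4, 2, 6, 9, 4]
insert 4 at 1 → [4, 4, 2, 6, 9, 4]
seq[2] = seq[-1]*seq[-1] = 4*4 = 16 → [4, 4, 16, 6, 9, 4]
reverse → [4, 9, 6, 16, 4, 4]

[4, 9, 6, 16, 4, 4]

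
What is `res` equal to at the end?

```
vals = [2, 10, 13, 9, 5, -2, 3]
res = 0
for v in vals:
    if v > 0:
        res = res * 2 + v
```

377

v=2: >0, res = 0*2+2 = 2
v=10: >0, res = 2*2+10 = 14
v=13: >0, res = 14*2+13 = 41
v=9: >0, res = 41*2+9 = 91
v=5: >0, res = 91*2+5 = 187
v=-2: not >0
v=3: >0, res = 187*2+3 = 377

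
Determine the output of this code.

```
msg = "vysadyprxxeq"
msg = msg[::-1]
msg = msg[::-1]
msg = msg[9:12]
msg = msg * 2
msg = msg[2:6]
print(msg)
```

reverse → 'qexxrpydasyv'
reverse → 'vysadyprxxeq'
slice [9:12] → 'xeq'
repeat ×2 → 'xeqxeq'
slice [2:6] → 'qxeq'

qxeq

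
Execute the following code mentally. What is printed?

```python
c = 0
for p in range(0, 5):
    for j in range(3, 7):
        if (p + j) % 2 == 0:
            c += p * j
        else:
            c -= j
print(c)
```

48

p=0,j=3: odd sum, c = 0-3 = -3
p=0,j=4: even sum, c = (-3)+0 = -3
p=0,j=5: odd sum, c = (-3)-5 = -8
p=0,j=6: even sum, c = (-8)+0 = -8
p=1,j=3: even sum, c = (-8)+3 = -5
p=1,j=4: odd sum, c = (-5)-4 = -9
p=1,j=5: even sum, c = (-9)+5 = -4
p=1,j=6: odd sum, c = (-4)-6 = -10
p=2,j=3: odd sum, c = (-10)-3 = -13
p=2,j=4: even sum, c = (-13)+8 = -5
p=2,j=5: odd sum, c = (-5)-5 = -10
p=2,j=6: even sum, c = (-10)+12 = 2
p=3,j=3: even sum, c = 2+9 = 11
p=3,j=4: odd sum, c = 11-4 = 7
p=3,j=5: even sum, c = 7+15 = 22
p=3,j=6: odd sum, c = 22-6 = 16
p=4,j=3: odd sum, c = 16-3 = 13
p=4,j=4: even sum, c = 13+16 = 29
p=4,j=5: odd sum, c = 29-5 = 24
p=4,j=6: even sum, c = 24+24 = 48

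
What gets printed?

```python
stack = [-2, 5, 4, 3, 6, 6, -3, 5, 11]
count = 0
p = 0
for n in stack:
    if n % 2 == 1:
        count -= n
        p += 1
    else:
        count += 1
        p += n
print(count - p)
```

-36

n=-2: not odd, count = 0+1 = 1; p=-2
n=5: odd, count = 1-5 = -4; p=-1
n=4: not odd, count = (-4)+1 = -3; p=3
n=3: odd, count = (-3)-3 = -6; p=4
n=6: not odd, count = (-6)+1 = -5; p=10
n=6: not odd, count = (-5)+1 = -4; p=16
n=-3: odd, count = (-4)-(-3) = -1; p=17
n=5: odd, count = (-1)-5 = -6; p=18
n=11: odd, count = (-6)-11 = -17; p=19
count-p = (-17)-19 = -36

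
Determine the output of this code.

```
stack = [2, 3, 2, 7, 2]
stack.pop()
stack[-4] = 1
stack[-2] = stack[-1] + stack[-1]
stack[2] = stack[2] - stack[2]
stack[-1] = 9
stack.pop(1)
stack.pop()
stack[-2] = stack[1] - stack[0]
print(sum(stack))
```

pop() removes 2 → [2, 3, 2, 7]
stack[-4] = 1 → [1, 3, 2, 7]
stack[-2] = stack[-1]+stack[-1] = 7+7 = 14 → [1, 3, 14, 7]
stack[2] = stack[2]-stack[2] = 14-14 = 0 → [1, 3, 0, 7]
stack[-1] = 9 → [1, 3, 0, 9]
pop(1) removes 3 → [1, 0, 9]
pop() removes 9 → [1, 0]
stack[-2] = stack[1]-stack[0] = 0-1 = -1 → [-1, 0]
sum = -1

-1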